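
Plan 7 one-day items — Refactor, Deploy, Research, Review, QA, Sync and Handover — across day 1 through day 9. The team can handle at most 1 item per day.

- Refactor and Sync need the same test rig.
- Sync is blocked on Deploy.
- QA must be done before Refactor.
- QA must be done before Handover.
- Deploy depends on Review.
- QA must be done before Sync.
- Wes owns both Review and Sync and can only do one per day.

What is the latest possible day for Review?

day 7

Downstream work caps Review at day 7.
Review at day 7 is achievable: Research=day 4; Sync=day 9; Handover=day 3; Review=day 7; Deploy=day 8; Refactor=day 2; QA=day 1.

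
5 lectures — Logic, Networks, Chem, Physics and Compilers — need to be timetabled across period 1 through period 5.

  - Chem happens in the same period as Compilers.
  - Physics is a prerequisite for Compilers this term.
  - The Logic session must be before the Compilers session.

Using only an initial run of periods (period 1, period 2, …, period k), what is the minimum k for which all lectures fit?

2

The precedence chain requires at least 2 distinct periods.
2 works (last occupied period: period 2): for example Chem in period 2; Logic in period 1; Compilers in period 2; Networks in period 1; Physics in period 1.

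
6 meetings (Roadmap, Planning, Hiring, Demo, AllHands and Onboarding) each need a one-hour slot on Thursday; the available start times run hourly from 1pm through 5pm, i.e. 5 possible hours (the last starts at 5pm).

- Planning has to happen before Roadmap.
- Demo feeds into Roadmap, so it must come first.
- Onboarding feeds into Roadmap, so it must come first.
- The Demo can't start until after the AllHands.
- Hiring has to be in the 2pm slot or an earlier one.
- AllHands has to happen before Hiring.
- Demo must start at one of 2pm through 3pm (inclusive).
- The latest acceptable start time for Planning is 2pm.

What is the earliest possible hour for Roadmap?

Precedence pushes Roadmap to at least 3pm.
Roadmap at 3pm is achievable: AllHands -> 1pm; Roadmap -> 3pm; Hiring -> 2pm; Planning -> 1pm; Demo -> 2pm; Onboarding -> 1pm.

3pm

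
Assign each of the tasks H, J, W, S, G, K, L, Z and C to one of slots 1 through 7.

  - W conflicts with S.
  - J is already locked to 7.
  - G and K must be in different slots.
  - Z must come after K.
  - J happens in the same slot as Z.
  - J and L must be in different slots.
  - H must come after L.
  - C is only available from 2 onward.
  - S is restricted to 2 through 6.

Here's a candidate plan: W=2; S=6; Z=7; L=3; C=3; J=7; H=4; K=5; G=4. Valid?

H must come after L — holds.
S is restricted to 2 through 6 — holds.
J is already locked to 7 — holds.
J and L must be in different slots — holds.
G and K must be in different slots — holds.
Z must come after K — holds.
J happens in the same slot as Z — holds.
C is only available from 2 onward — holds.
W conflicts with S — holds.

Valid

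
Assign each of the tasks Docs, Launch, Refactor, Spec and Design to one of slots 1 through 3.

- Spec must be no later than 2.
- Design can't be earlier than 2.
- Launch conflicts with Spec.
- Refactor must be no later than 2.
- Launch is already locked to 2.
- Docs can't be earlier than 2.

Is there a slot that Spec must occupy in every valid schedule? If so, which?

1

Spec's window is 1–2.
Launch is fixed at 2, and Spec can't share a slot with Launch.
So Spec must be 1.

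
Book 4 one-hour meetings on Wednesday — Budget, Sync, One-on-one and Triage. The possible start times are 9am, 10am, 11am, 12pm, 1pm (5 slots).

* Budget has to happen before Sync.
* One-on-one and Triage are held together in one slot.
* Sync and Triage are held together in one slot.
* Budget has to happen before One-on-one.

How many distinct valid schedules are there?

10

Splitting on Budget: it can be 9am (4), 10am (3), 11am (2), 12pm (1). Listing each branch's schedules as (Sync, One-on-one, Triage):
Budget=9am: (10am,10am,10am) (11am,11am,11am) (12pm,12pm,12pm) (1pm,1pm,1pm) — 4.
Budget=10am: (11am,11am,11am) (12pm,12pm,12pm) (1pm,1pm,1pm) — 3.
Budget=11am: (12pm,12pm,12pm) (1pm,1pm,1pm) — 2.
Budget=12pm: (1pm,1pm,1pm) — 1.
Summing: 4 + 3 + 2 + 1 = 10.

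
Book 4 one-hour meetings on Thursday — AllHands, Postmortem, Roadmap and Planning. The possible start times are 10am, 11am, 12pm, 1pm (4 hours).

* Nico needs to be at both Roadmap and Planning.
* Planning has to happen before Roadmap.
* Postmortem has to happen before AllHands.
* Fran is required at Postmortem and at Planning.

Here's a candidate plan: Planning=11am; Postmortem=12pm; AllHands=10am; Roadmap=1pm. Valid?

No — it violates: Postmortem has to happen before AllHands

Postmortem has to happen before AllHands — violated.
Planning has to happen before Roadmap — holds.
Fran is required at Postmortem and at Planning — holds.
Nico needs to be at both Roadmap and Planning — holds.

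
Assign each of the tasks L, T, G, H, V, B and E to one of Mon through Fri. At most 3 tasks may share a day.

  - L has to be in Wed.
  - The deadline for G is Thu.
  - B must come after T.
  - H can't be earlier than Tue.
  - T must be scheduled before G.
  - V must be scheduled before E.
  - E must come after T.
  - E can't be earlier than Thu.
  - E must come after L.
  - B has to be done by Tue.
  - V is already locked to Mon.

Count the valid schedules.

Splitting on G: it can be Tue (8), Wed (8), Thu (8). Listing each branch's schedules as (L, T, H, V, B, E):
G=Tue: (Wed,Mon,Tue,Mon,Tue,Thu) (Wed,Mon,Tue,Mon,Tue,Fri) (Wed,Mon,Wed,Mon,Tue,Thu) (Wed,Mon,Wed,Mon,Tue,Fri) (Wed,Mon,Thu,Mon,Tue,Thu) (Wed,Mon,Thu,Mon,Tue,Fri) (Wed,Mon,Fri,Mon,Tue,Thu) (Wed,Mon,Fri,Mon,Tue,Fri) — 8.
G=Wed: (Wed,Mon,Tue,Mon,Tue,Thu) (Wed,Mon,Tue,Mon,Tue,Fri) (Wed,Mon,Wed,Mon,Tue,Thu) (Wed,Mon,Wed,Mon,Tue,Fri) (Wed,Mon,Thu,Mon,Tue,Thu) (Wed,Mon,Thu,Mon,Tue,Fri) (Wed,Mon,Fri,Mon,Tue,Thu) (Wed,Mon,Fri,Mon,Tue,Fri) — 8.
G=Thu: (Wed,Mon,Tue,Mon,Tue,Thu) (Wed,Mon,Tue,Mon,Tue,Fri) (Wed,Mon,Wed,Mon,Tue,Thu) (Wed,Mon,Wed,Mon,Tue,Fri) (Wed,Mon,Thu,Mon,Tue,Thu) (Wed,Mon,Thu,Mon,Tue,Fri) (Wed,Mon,Fri,Mon,Tue,Thu) (Wed,Mon,Fri,Mon,Tue,Fri) — 8.
Summing: 8 + 8 + 8 = 24.

24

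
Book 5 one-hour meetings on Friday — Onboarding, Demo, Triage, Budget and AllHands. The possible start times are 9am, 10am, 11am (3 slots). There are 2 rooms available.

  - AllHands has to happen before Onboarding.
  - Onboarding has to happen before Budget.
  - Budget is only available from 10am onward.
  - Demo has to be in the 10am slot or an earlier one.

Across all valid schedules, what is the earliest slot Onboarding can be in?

10am

Precedence pushes Onboarding to at least 10am; downstream work caps Onboarding at 10am.
Onboarding at 10am is achievable: Budget=11am, Triage=10am, Onboarding=10am, Demo=9am, AllHands=9am.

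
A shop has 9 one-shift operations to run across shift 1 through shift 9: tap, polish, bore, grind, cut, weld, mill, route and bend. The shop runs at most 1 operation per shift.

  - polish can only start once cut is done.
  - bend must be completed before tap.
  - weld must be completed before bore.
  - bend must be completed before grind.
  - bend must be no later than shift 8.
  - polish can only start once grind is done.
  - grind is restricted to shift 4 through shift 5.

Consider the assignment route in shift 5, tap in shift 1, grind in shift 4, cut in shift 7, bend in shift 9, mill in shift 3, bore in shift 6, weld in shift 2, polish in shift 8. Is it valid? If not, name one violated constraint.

Invalid. bend must be completed before tap.

bend must be completed before tap — violated.
polish can only start once cut is done — holds.
bend must be no later than shift 8 — violated.
The shop runs at most 1 operation per shift — holds.
bend must be completed before grind — violated.
weld must be completed before bore — holds.
polish can only start once grind is done — holds.
grind is restricted to shift 4 through shift 5 — holds.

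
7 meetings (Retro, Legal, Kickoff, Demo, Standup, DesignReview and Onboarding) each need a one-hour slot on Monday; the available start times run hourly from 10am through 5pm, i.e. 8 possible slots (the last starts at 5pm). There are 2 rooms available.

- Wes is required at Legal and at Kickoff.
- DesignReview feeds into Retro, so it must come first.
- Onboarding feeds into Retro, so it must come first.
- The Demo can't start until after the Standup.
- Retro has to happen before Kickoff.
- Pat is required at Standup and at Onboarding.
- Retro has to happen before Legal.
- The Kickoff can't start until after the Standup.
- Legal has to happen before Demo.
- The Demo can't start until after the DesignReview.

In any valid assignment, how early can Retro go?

11am

Precedence pushes Retro to at least 11am; downstream work caps Retro at 3pm.
Retro at 11am is achievable: Onboarding in 10am, Legal in 12pm, Kickoff in 1pm, DesignReview in 10am, Standup in 11am, Retro in 11am, Demo in 1pm.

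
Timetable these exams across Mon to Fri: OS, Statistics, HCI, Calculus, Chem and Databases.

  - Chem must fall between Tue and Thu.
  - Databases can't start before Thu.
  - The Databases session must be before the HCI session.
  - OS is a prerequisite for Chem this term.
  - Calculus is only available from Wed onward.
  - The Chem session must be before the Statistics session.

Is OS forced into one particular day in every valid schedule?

No

OS can be Mon (e.g. Chem=Tue; Calculus=Wed; Databases=Thu; HCI=Fri; Statistics=Wed; OS=Mon) or Tue (e.g. Statistics -> Thu, HCI -> Fri, Calculus -> Wed, Databases -> Thu, Chem -> Wed, OS -> Tue).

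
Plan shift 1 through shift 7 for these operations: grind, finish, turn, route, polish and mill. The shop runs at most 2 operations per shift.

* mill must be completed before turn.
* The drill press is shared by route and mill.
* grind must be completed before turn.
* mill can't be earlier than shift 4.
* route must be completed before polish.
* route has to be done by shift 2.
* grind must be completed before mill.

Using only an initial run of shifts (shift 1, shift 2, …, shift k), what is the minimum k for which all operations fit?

5 shifts

The precedence chain requires at least 3 distinct shifts.
With at most 2 per shift and 6 operations, at least 3 shifts are needed.
Propagating the time windows through the other constraints, turn can't land before shift 5, so the schedule must run through at least shift 5.
5 works (last occupied shift: shift 5): for example grind=shift 1; route=shift 1; polish=shift 2; mill=shift 4; turn=shift 5; finish=shift 2.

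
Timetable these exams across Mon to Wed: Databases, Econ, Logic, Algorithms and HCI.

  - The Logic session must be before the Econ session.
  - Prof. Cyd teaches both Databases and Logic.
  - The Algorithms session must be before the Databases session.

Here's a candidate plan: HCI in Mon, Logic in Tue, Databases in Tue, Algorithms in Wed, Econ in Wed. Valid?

The Logic session must be before the Econ session — holds.
The Algorithms session must be before the Databases session — violated.
Prof. Cyd teaches both Databases and Logic — violated.

Invalid. The Algorithms session must be before the Databases session.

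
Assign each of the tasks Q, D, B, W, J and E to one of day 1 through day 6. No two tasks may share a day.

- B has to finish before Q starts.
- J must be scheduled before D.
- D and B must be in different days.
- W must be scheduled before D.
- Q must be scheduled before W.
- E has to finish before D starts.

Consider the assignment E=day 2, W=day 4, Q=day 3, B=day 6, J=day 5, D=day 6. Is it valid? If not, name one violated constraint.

B has to finish before Q starts — violated.
No two tasks may share a day — violated.
Q must be scheduled before W — holds.
W must be scheduled before D — holds.
J must be scheduled before D — holds.
E has to finish before D starts — holds.
D and B must be in different days — violated.

No. D and B must be in different days is not satisfied.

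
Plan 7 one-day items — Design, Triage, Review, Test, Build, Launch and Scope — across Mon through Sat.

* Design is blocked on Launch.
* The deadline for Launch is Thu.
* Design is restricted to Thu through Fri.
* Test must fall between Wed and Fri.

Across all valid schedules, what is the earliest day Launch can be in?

Mon

Launch's own window allows nothing later than Thu.
Launch at Mon is achievable: Build=Mon, Test=Wed, Triage=Mon, Review=Mon, Design=Thu, Scope=Mon, Launch=Mon.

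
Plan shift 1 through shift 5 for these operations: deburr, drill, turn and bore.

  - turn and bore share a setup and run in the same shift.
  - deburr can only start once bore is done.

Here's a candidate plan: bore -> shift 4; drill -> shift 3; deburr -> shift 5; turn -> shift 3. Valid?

No. turn and bore share a setup and run in the same shift is not satisfied.

deburr can only start once bore is done — holds.
turn and bore share a setup and run in the same shift — violated.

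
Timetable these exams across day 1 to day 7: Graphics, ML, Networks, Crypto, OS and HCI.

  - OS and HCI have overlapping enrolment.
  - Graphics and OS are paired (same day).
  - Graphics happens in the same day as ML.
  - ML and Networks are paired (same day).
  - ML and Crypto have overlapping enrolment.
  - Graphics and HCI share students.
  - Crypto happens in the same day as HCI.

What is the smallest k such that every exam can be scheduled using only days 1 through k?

2

Could 1 day be enough, i.e. nothing placed later than day 1? No: HCI can't share with Graphics (day 1) → nothing is left.
So 1 day is not enough.
2 works (last occupied day: day 2): for example ML=day 1; HCI=day 2; Crypto=day 2; Graphics=day 1; Networks=day 1; OS=day 1.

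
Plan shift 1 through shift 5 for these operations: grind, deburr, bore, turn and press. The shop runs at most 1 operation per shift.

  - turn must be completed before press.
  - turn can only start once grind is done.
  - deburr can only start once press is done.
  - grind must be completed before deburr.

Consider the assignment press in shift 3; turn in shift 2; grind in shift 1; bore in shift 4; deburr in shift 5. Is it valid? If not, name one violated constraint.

Yes

turn must be completed before press — holds.
turn can only start once grind is done — holds.
grind must be completed before deburr — holds.
deburr can only start once press is done — holds.
The shop runs at most 1 operation per shift — holds.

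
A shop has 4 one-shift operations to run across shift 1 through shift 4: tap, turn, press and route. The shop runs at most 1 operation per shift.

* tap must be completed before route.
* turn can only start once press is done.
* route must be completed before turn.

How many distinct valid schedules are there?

Enumerating: tap in shift 1; turn in shift 4; route in shift 2; press in shift 3 | turn -> shift 4; tap -> shift 1; route -> shift 3; press -> shift 2 | press in shift 1; turn in shift 4; route in shift 3; tap in shift 2.

3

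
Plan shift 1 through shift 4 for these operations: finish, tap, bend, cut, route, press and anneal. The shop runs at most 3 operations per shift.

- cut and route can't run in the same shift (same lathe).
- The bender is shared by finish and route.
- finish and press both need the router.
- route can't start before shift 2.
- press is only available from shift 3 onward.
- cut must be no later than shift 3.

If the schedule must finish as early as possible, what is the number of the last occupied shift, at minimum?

shift 3

With at most 3 per shift and 7 operations, at least 3 shifts are needed.
press can't be placed before shift 3, so the schedule must run through at least shift 3.
3 works (last occupied shift: shift 3): for example press=shift 3, finish=shift 1, cut=shift 3, anneal=shift 2, route=shift 2, tap=shift 1, bend=shift 1.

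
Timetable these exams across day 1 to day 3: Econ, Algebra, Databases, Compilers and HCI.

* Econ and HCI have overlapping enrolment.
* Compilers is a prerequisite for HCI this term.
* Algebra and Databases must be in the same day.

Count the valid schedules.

Splitting on Econ: it can be day 1 (9), day 2 (6), day 3 (3). Listing each branch's schedules as (Algebra, Databases, Compilers, HCI) by day number:
Econ=day 1: (1,1,1,2) (1,1,1,3) (1,1,2,3) (2,2,1,2) (2,2,1,3) (2,2,2,3) (3,3,1,2) (3,3,1,3) (3,3,2,3) — 9.
Econ=day 2: (1,1,1,3) (1,1,2,3) (2,2,1,3) (2,2,2,3) (3,3,1,3) (3,3,2,3) — 6.
Econ=day 3: (1,1,1,2) (2,2,1,2) (3,3,1,2) — 3.
Summing: 9 + 6 + 3 = 18.

18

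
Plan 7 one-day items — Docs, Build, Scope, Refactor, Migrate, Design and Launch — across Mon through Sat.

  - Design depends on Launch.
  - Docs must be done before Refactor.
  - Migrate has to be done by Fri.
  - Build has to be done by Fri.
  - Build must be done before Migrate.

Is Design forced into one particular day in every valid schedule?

Design can be Tue (e.g. Docs in Mon; Design in Tue; Build in Mon; Scope in Mon; Launch in Mon; Refactor in Tue; Migrate in Tue) or Wed (e.g. Scope in Mon; Refactor in Tue; Docs in Mon; Launch in Mon; Design in Wed; Build in Mon; Migrate in Tue).

No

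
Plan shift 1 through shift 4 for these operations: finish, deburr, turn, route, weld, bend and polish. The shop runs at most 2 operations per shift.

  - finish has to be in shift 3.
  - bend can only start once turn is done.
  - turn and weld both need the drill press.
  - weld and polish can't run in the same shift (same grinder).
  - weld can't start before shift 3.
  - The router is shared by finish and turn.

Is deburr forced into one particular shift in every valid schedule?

No

deburr can be shift 1 (e.g. turn=shift 1, finish=shift 3, bend=shift 2, route=shift 2, polish=shift 4, deburr=shift 1, weld=shift 3) or shift 2 (e.g. route in shift 1; weld in shift 3; finish in shift 3; bend in shift 2; deburr in shift 2; polish in shift 4; turn in shift 1).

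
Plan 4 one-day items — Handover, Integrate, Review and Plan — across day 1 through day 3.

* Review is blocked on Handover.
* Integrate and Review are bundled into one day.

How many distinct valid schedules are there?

Splitting on Handover: it can be day 1 (6), day 2 (3). Listing each branch's schedules as (Integrate, Review, Plan) by day number:
Handover=day 1: (2,2,1) (2,2,2) (2,2,3) (3,3,1) (3,3,2) (3,3,3) — 6.
Handover=day 2: (3,3,1) (3,3,2) (3,3,3) — 3.
Summing: 6 + 3 = 9.

9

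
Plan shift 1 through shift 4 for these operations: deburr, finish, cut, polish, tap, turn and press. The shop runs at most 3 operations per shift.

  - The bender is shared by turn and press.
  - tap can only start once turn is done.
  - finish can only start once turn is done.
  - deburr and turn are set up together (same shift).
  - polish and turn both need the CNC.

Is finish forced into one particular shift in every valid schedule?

No

finish can be shift 2 (e.g. turn in shift 1, polish in shift 2, deburr in shift 1, cut in shift 1, finish in shift 2, tap in shift 2, press in shift 3) or shift 3 (e.g. tap in shift 2; polish in shift 2; press in shift 2; turn in shift 1; deburr in shift 1; finish in shift 3; cut in shift 1).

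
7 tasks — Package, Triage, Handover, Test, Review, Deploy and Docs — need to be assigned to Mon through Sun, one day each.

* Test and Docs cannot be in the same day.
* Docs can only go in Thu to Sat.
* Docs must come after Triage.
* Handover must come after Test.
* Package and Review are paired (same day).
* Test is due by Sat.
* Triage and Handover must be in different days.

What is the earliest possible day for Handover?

Tue

Precedence pushes Handover to at least Tue.
Handover at Tue is achievable: Review -> Mon, Triage -> Mon, Handover -> Tue, Deploy -> Mon, Package -> Mon, Test -> Mon, Docs -> Thu.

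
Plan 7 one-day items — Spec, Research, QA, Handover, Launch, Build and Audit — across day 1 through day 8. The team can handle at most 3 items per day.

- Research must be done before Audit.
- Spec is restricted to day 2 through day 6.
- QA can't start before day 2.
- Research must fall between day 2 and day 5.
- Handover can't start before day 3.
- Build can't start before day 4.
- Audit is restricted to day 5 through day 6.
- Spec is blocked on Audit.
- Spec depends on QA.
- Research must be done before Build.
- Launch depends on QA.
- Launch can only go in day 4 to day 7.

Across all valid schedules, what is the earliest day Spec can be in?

day 6

Spec is available from day 2; precedence pushes Spec to at least day 6; Spec's own window allows nothing later than day 6.
Spec at day 6 is achievable: QA -> day 2; Launch -> day 4; Spec -> day 6; Research -> day 2; Audit -> day 5; Handover -> day 3; Build -> day 4.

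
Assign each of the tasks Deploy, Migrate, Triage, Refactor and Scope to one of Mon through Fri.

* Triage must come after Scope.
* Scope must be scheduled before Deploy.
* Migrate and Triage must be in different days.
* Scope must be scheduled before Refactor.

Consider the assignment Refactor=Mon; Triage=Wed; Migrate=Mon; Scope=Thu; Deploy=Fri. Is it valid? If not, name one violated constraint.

Scope must be scheduled before Deploy — holds.
Migrate and Triage must be in different days — holds.
Scope must be scheduled before Refactor — violated.
Triage must come after Scope — violated.

No. Scope must be scheduled before Refactor is not satisfied.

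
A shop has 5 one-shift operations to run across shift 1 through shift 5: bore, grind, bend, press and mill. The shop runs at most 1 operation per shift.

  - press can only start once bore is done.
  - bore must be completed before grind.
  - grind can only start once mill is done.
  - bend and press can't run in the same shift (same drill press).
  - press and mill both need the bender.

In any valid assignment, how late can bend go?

shift 5

bend at shift 5 is achievable: mill in shift 2; grind in shift 3; bore in shift 1; bend in shift 5; press in shift 4.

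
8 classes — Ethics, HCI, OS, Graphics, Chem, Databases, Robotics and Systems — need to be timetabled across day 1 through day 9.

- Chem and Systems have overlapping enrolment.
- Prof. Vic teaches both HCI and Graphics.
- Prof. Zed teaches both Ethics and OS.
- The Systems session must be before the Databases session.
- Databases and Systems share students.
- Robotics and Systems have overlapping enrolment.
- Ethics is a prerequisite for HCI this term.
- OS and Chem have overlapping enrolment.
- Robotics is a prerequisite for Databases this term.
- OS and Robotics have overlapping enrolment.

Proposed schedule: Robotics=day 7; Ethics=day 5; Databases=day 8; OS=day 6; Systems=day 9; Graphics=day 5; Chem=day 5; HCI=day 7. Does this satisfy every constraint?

No. The Systems session must be before the Databases session is not satisfied.

Robotics and Systems have overlapping enrolment — holds.
Chem and Systems have overlapping enrolment — holds.
Prof. Vic teaches both HCI and Graphics — holds.
Robotics is a prerequisite for Databases this term — holds.
Prof. Zed teaches both Ethics and OS — holds.
Databases and Systems share students — holds.
The Systems session must be before the Databases session — violated.
OS and Robotics have overlapping enrolment — holds.
Ethics is a prerequisite for HCI this term — holds.
OS and Chem have overlapping enrolment — holds.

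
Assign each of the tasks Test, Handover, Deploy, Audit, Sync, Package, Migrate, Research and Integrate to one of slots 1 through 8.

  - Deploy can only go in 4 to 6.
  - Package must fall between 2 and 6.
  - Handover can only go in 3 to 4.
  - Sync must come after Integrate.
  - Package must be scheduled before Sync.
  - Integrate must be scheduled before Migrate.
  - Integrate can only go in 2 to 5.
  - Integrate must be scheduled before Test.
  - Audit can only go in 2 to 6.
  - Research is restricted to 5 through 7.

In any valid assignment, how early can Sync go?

Precedence pushes Sync to at least 3.
Sync at 3 is achievable: Package=2, Audit=2, Migrate=3, Test=3, Integrate=2, Research=5, Handover=3, Deploy=4, Sync=3.

3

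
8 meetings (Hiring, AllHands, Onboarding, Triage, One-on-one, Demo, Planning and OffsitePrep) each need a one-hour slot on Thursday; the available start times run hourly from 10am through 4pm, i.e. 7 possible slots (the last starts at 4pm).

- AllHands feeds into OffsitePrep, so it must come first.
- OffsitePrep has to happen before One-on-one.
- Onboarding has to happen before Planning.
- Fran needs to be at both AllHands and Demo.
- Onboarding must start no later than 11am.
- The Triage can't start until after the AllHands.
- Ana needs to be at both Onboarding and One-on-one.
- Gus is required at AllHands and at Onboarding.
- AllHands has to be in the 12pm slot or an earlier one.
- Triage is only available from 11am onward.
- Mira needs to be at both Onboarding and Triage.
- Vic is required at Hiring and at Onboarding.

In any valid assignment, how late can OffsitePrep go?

3pm

Precedence pushes OffsitePrep to at least 11am; downstream work caps OffsitePrep at 3pm.
OffsitePrep at 3pm is achievable: OffsitePrep=3pm; One-on-one=4pm; Demo=10am; Hiring=11am; Planning=11am; Triage=12pm; AllHands=11am; Onboarding=10am.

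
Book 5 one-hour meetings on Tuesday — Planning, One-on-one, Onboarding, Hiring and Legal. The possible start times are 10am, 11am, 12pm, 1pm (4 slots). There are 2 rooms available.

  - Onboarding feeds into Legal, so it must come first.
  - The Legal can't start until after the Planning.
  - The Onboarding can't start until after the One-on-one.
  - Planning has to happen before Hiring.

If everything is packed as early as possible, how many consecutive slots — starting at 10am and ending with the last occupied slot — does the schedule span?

The precedence chain requires at least 3 distinct slots.
With at most 2 per slot and 5 meetings, at least 3 slots are needed.
3 works (last occupied slot: 12pm): for example Legal in 12pm; Onboarding in 11am; One-on-one in 10am; Planning in 10am; Hiring in 11am.

3 slots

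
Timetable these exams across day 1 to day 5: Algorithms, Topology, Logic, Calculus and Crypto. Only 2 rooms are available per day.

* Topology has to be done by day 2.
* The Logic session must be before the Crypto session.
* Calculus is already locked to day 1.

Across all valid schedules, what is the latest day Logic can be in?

day 4

Downstream work caps Logic at day 4.
Logic at day 4 is achievable: Topology -> day 1; Crypto -> day 5; Algorithms -> day 2; Logic -> day 4; Calculus -> day 1.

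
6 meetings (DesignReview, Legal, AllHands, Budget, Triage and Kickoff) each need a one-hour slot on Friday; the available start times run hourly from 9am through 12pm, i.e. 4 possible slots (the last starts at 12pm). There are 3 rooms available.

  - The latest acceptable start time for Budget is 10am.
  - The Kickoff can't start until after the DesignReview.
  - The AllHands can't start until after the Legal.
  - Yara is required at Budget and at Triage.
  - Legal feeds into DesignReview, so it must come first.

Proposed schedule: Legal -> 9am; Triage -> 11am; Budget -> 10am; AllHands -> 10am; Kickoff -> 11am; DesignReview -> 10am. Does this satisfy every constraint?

Yes

There are 3 rooms available — holds.
The Kickoff can't start until after the DesignReview — holds.
The latest acceptable start time for Budget is 10am — holds.
The AllHands can't start until after the Legal — holds.
Legal feeds into DesignReview, so it must come first — holds.
Yara is required at Budget and at Triage — holds.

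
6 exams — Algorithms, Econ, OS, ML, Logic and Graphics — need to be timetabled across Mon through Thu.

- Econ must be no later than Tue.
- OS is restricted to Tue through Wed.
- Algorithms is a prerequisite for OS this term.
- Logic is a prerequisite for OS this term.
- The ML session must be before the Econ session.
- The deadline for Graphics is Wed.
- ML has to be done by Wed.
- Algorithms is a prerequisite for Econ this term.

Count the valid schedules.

9

Splitting on OS: it can be Tue (3), Wed (6). Listing each branch's schedules as (Algorithms, Econ, ML, Logic, Graphics):
OS=Tue: (Mon,Tue,Mon,Mon,Mon) (Mon,Tue,Mon,Mon,Tue) (Mon,Tue,Mon,Mon,Wed) — 3.
OS=Wed: (Mon,Tue,Mon,Mon,Mon) (Mon,Tue,Mon,Mon,Tue) (Mon,Tue,Mon,Mon,Wed) (Mon,Tue,Mon,Tue,Mon) (Mon,Tue,Mon,Tue,Tue) (Mon,Tue,Mon,Tue,Wed) — 6.
Summing: 3 + 6 = 9.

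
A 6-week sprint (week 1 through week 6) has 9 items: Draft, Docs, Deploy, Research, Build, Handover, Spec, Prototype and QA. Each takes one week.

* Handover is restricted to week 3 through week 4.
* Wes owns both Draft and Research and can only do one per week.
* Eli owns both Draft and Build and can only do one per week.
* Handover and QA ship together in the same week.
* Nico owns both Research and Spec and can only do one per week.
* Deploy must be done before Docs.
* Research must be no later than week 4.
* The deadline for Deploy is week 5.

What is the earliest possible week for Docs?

week 2

Precedence pushes Docs to at least week 2.
Docs at week 2 is achievable: Docs in week 2; Spec in week 2; Handover in week 3; Research in week 1; QA in week 3; Draft in week 2; Deploy in week 1; Build in week 1; Prototype in week 1.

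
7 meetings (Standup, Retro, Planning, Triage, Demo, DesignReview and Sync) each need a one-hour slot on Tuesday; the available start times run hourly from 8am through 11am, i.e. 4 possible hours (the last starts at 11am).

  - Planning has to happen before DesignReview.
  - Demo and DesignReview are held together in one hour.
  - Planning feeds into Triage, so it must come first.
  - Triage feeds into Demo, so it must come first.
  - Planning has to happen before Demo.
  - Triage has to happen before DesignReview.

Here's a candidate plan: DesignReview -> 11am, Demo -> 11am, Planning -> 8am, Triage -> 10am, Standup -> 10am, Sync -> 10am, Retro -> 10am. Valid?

Planning has to happen before DesignReview — holds.
Demo and DesignReview are held together in one hour — holds.
Triage feeds into Demo, so it must come first — holds.
Triage has to happen before DesignReview — holds.
Planning has to happen before Demo — holds.
Planning feeds into Triage, so it must come first — holds.

Yes, all constraints hold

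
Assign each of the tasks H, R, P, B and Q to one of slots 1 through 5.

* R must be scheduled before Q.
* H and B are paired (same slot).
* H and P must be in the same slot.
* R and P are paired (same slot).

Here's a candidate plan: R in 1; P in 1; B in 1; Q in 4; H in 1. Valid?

Valid

H and B are paired (same slot) — holds.
R must be scheduled before Q — holds.
R and P are paired (same slot) — holds.
H and P must be in the same slot — holds.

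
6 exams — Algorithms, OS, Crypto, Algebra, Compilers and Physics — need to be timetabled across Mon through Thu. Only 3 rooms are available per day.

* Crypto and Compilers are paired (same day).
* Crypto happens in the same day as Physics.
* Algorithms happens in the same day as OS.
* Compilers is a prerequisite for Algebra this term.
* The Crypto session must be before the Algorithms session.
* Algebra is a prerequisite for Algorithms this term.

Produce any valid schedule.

OS=Wed, Physics=Mon, Algebra=Tue, Algorithms=Wed, Compilers=Mon, Crypto=Mon

Checking: Crypto(Mon) before Algorithms(Wed); Compilers(Mon) before Algebra(Tue); Algebra(Tue) before Algorithms(Wed); Crypto = Compilers = Mon; Crypto = Physics = Mon; Algorithms = OS = Wed; max 3 per day (cap 3).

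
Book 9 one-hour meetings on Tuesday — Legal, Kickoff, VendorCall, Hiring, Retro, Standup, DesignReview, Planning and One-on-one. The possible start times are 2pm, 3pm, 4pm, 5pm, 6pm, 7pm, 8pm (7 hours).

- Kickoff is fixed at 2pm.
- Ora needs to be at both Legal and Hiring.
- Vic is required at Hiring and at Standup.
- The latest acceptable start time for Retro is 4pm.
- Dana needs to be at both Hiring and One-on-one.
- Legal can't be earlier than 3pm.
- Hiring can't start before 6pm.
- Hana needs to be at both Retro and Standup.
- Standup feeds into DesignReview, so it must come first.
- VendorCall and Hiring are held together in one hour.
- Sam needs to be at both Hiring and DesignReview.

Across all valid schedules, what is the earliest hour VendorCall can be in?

VendorCall must be in the same hour as Hiring, which can't be before 6pm, so VendorCall is at least 6pm.
VendorCall at 6pm is achievable: DesignReview in 4pm, Standup in 3pm, Retro in 2pm, Planning in 2pm, VendorCall in 6pm, One-on-one in 2pm, Kickoff in 2pm, Legal in 3pm, Hiring in 6pm.

6pm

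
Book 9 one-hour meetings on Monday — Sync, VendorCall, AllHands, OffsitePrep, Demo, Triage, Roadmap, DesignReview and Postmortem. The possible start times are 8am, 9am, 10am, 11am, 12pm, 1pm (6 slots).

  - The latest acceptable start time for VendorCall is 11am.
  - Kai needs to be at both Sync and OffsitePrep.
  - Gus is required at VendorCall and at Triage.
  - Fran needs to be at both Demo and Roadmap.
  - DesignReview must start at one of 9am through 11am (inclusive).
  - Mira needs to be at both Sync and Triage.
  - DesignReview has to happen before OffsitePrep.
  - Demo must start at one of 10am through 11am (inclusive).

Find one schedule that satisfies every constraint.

Demo=10am; Triage=9am; VendorCall=8am; Roadmap=8am; AllHands=8am; Postmortem=8am; OffsitePrep=10am; Sync=8am; DesignReview=9am

Checking: DesignReview(9am) before OffsitePrep(10am); Sync(8am) != Triage(9am); Demo(10am) != Roadmap(8am); VendorCall(8am) != Triage(9am); Sync(8am) != OffsitePrep(10am); Demo=10am in [10am,11am]; DesignReview=9am in [9am,11am]; VendorCall=8am in [8am,11am].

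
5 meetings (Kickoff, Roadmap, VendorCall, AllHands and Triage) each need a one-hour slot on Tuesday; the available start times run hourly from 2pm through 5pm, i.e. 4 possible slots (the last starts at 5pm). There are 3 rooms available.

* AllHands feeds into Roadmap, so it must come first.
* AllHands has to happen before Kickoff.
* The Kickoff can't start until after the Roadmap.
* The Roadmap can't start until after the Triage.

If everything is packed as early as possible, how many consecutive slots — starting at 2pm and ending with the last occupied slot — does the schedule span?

3 slots

The precedence chain requires at least 3 distinct slots.
With at most 3 per slot and 5 meetings, at least 2 slots are needed.
3 works (last occupied slot: 4pm): for example Roadmap -> 3pm; Kickoff -> 4pm; AllHands -> 2pm; VendorCall -> 2pm; Triage -> 2pm.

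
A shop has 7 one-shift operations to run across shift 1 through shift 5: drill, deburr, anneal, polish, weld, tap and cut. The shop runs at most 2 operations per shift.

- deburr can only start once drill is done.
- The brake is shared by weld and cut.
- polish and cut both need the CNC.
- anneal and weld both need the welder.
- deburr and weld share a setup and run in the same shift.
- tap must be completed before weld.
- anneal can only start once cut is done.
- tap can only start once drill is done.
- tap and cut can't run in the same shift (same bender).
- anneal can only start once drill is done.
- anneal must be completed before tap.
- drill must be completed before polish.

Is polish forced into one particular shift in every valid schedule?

polish can be shift 2 (e.g. drill -> shift 1, cut -> shift 1, weld -> shift 4, deburr -> shift 4, tap -> shift 3, anneal -> shift 2, polish -> shift 2) or shift 3 (e.g. tap -> shift 3; deburr -> shift 4; cut -> shift 1; drill -> shift 1; polish -> shift 3; weld -> shift 4; anneal -> shift 2).

No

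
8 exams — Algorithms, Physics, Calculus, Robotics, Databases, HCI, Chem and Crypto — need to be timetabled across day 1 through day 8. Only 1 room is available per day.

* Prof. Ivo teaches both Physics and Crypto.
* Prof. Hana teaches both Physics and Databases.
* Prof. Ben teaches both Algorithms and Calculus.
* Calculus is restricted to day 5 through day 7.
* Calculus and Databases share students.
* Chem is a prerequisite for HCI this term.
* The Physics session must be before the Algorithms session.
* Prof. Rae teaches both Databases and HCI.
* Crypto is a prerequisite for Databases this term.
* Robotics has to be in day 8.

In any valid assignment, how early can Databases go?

day 2

Precedence pushes Databases to at least day 2.
Databases at day 2 is achievable: HCI=day 7; Calculus=day 5; Chem=day 6; Crypto=day 1; Robotics=day 8; Databases=day 2; Physics=day 3; Algorithms=day 4.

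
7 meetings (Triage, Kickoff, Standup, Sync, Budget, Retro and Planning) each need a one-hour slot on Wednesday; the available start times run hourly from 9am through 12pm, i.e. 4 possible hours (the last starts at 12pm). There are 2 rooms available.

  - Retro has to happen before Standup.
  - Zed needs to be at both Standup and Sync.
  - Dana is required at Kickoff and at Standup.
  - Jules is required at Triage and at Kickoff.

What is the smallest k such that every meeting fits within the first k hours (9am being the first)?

The precedence chain requires at least 2 distinct hours.
With at most 2 per hour and 7 meetings, at least 4 hours are needed.
4 works (last occupied hour: 12pm): for example Sync=11am, Planning=12pm, Standup=10am, Kickoff=11am, Retro=9am, Triage=9am, Budget=10am.

4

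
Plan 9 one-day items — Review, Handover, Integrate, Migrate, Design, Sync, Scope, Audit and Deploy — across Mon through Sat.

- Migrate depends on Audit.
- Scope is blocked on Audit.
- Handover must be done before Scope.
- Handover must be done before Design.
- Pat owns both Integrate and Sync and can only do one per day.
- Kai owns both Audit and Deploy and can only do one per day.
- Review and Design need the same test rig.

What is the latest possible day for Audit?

Downstream work caps Audit at Fri.
Audit at Fri is achievable: Scope in Sat, Sync in Tue, Audit in Fri, Design in Tue, Review in Mon, Handover in Mon, Deploy in Mon, Migrate in Sat, Integrate in Mon.

Fri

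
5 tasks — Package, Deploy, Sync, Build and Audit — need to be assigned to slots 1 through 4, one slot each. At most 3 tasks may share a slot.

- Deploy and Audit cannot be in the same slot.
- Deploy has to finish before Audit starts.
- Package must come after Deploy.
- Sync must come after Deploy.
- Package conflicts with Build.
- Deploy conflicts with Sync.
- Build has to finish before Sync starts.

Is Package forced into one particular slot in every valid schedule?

No

Package can be 2 (e.g. Sync=2, Package=2, Build=1, Audit=2, Deploy=1) or 3 (e.g. Deploy -> 1; Sync -> 2; Package -> 3; Build -> 1; Audit -> 2).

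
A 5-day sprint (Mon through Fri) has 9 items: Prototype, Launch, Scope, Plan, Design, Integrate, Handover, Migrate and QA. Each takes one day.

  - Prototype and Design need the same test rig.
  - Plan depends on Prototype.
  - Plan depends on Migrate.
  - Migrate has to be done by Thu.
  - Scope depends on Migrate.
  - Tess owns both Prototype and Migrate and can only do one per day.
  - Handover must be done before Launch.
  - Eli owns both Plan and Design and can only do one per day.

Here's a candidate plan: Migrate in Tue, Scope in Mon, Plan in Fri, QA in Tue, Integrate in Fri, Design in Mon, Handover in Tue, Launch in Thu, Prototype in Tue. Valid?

No — it violates: Scope depends on Migrate

Handover must be done before Launch — holds.
Plan depends on Migrate — holds.
Prototype and Design need the same test rig — holds.
Scope depends on Migrate — violated.
Plan depends on Prototype — holds.
Tess owns both Prototype and Migrate and can only do one per day — violated.
Migrate has to be done by Thu — holds.
Eli owns both Plan and Design and can only do one per day — holds.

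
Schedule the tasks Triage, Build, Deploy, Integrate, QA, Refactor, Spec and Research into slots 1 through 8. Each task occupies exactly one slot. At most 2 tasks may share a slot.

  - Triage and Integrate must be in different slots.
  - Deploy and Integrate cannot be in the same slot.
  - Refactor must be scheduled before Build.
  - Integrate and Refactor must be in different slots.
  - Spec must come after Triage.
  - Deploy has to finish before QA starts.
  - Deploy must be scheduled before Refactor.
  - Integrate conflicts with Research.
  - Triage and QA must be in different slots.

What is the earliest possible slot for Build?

3

Precedence pushes Build to at least 3.
Build at 3 is achievable: QA in 2; Triage in 1; Refactor in 2; Build in 3; Integrate in 4; Deploy in 1; Spec in 3; Research in 5.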